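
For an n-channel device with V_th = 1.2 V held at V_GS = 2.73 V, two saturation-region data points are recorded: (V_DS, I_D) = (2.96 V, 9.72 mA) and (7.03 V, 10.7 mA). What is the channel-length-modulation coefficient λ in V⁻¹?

λ = 0.0267 V⁻¹

With V_GS fixed, I_D ∝ (1 + λ V_DS) in saturation, so I_D2/I_D1 = (1 + λ V_DS2)/(1 + λ V_DS1).
10.7/9.72 = 1.101 = (1 + 7.03 λ)/(1 + 2.96 λ).
Solving: λ (I_D1 V_DS2 − I_D2 V_DS1) = I_D2 − I_D1, so λ = (10.7 − 9.72) / (9.72 × 7.03 − 10.7 × 2.96) = 0.98 / 36.7 = 0.0267 V⁻¹.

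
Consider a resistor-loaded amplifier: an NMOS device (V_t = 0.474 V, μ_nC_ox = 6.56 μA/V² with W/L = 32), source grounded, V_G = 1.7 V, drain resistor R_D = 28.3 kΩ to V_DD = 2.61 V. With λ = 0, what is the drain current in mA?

I_D = 0.0794 mA

V_GS = V_G = 1.7 V, so V_ov = 1.7 − 0.474 = 1.23 V.
k_n = μ_nC_ox · (W/L) = 0.2099 mA/V².
Assume saturation: I_D = ½ k_n V_ov² = 0.5 × 0.2099 × 1.23² = 0.158 mA, giving V_DS = V_DD − I_D R_D = 2.61 − 0.158 × 28.3 = -1.85 V.
But -1.85 V < V_ov = 1.23 V, so the device is actually in triode.
In triode I_D = k_n[V_ov V_DS − ½ V_DS²] and I_D = (V_DD − V_DS)/R_D. Equating: 2.97 V_DS² − 8.283 V_DS + 2.61 = 0, giving V_DS = 0.362 V (the root below V_ov).
I_D = (2.61 − 0.362) / 28.3 = 0.0794 mA.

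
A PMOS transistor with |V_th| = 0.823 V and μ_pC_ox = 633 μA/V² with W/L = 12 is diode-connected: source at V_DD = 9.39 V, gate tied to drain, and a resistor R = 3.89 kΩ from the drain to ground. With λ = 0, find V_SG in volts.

With gate tied to drain, V_SG = V_SD ≥ V_SG − |V_th|, so the device is in saturation.
k_p = μ_pC_ox · (W/L) = 7.596 mA/V².
KCL at the drain: ½ k_p (V_SG − |V_th|)² = (V_DD − V_SG)/R.
Let x = V_SG − 0.823. Then 14.8 x² + x − 8.567 = 0, giving x = 0.728 V (positive root), so V_SG = 1.55 V.
I_D = (V_DD − V_SG)/R = (9.39 − 1.55) / 3.89 = 2.02 mA.

V_SG = 1.55 V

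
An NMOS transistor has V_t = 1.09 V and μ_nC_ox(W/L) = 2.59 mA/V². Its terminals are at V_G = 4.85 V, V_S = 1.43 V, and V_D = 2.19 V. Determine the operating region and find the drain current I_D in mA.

Triode; I_D = 3.84 mA

V_GS = V_G − V_S = 4.85 − 1.43 = 3.42 V; V_DS = V_D − V_S = 2.19 − 1.43 = 0.76 V.
V_ov = V_GS − V_t = 3.42 − 1.09 = 2.33 V.
Since V_DS = 0.76 V < V_ov = 2.33 V, the device is in the triode region.
I_D = k_n [V_ov · V_DS − ½ V_DS²] = 2.59 × [2.33 × 0.76 − 0.5 × 0.76²] = 3.84 mA.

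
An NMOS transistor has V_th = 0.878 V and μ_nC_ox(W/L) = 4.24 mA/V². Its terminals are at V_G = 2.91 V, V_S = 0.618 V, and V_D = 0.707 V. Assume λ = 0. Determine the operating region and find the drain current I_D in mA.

V_GS = V_G − V_S = 2.91 − 0.618 = 2.29 V; V_DS = V_D − V_S = 0.707 − 0.618 = 0.089 V.
V_ov = V_GS − V_th = 2.29 − 0.878 = 1.41 V.
Since V_DS = 0.089 V < V_ov = 1.41 V, the device is in the triode region.
I_D = k_n [V_ov · V_DS − ½ V_DS²] = 4.24 × [1.41 × 0.089 − 0.5 × 0.089²] = 0.517 mA.

Triode; I_D = 0.517 mA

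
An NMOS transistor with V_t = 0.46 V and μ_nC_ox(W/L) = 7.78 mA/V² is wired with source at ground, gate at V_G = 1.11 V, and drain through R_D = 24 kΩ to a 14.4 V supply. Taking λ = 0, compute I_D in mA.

V_GS = V_G = 1.11 V, so V_ov = 1.11 − 0.46 = 0.65 V.
Assume saturation: I_D = ½ k_n V_ov² = 0.5 × 7.78 × 0.65² = 1.64 mA, giving V_DS = V_DD − I_D R_D = 14.4 − 1.64 × 24 = -25 V.
But -25 V < V_ov = 0.65 V, so the device is actually in triode.
In triode I_D = k_n[V_ov V_DS − ½ V_DS²] and I_D = (V_DD − V_DS)/R_D. Equating: 93.4 V_DS² − 122.4 V_DS + 14.4 = 0, giving V_DS = 0.131 V (the root below V_ov).
I_D = (14.4 − 0.131) / 24 = 0.595 mA.

I_D = 0.595 mA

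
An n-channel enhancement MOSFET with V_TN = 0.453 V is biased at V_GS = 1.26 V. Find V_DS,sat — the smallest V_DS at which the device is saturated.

The boundary between triode and saturation is V_DS = V_GS − V_TN = V_ov.
V_ov = 1.26 − 0.453 = 0.807 V.

V_DS,sat = 0.807 V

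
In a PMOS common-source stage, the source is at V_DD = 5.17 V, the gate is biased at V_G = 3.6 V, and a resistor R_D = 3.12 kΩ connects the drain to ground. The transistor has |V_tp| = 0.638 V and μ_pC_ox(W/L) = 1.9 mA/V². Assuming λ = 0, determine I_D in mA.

V_SG = V_DD − V_G = 5.17 − 3.6 = 1.57 V, so V_ov = 1.57 − 0.638 = 0.932 V.
Assume saturation: I_D = ½ k_p V_ov² = 0.5 × 1.9 × 0.932² = 0.825 mA, giving V_SD = V_DD − I_D R_D = 5.17 − 0.825 × 3.12 = 2.6 V.
V_SD = 2.6 V ≥ V_ov = 0.932 V, confirming saturation.

I_D = 0.825 mA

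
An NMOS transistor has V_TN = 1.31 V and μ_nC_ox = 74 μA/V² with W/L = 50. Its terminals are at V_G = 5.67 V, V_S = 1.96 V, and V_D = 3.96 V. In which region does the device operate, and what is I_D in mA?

V_GS = V_G − V_S = 5.67 − 1.96 = 3.71 V; V_DS = V_D − V_S = 3.96 − 1.96 = 2 V.
k_n = μ_nC_ox · (W/L) = 3.7 mA/V².
V_ov = V_GS − V_TN = 3.71 − 1.31 = 2.4 V.
Since V_DS = 2 V < V_ov = 2.4 V, the device is in the triode region.
I_D = k_n [V_ov · V_DS − ½ V_DS²] = 3.7 × [2.4 × 2 − 0.5 × 2²] = 10.4 mA.

Triode; I_D = 10.4 mA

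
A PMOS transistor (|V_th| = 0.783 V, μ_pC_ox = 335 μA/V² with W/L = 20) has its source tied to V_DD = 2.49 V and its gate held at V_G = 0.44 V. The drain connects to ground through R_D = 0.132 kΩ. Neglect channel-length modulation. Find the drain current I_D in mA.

I_D = 5.38 mA

V_SG = V_DD − V_G = 2.49 − 0.44 = 2.05 V, so V_ov = 2.05 − 0.783 = 1.27 V.
k_p = μ_pC_ox · (W/L) = 6.7 mA/V².
Assume saturation: I_D = ½ k_p V_ov² = 0.5 × 6.7 × 1.27² = 5.38 mA, giving V_SD = V_DD − I_D R_D = 2.49 − 5.38 × 0.132 = 1.78 V.
V_SD = 1.78 V ≥ V_ov = 1.27 V, confirming saturation.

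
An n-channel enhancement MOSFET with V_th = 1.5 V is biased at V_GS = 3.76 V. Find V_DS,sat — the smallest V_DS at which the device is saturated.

The boundary between triode and saturation is V_DS = V_GS − V_th = V_ov.
V_ov = 3.76 − 1.5 = 2.26 V.

V_DS,sat = 2.26 V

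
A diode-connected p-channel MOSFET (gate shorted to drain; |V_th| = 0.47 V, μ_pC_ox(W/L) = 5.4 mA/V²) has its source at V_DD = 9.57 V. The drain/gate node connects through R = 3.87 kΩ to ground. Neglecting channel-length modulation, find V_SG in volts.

With gate tied to drain, V_SG = V_SD ≥ V_SG − |V_th|, so the device is in saturation.
KCL at the drain: ½ k_p (V_SG − |V_th|)² = (V_DD − V_SG)/R.
Let x = V_SG − 0.47. Then 10.4 x² + x − 9.1 = 0, giving x = 0.887 V (positive root), so V_SG = 1.36 V.
I_D = (V_DD − V_SG)/R = (9.57 − 1.36) / 3.87 = 2.12 mA.

V_SG = 1.36 V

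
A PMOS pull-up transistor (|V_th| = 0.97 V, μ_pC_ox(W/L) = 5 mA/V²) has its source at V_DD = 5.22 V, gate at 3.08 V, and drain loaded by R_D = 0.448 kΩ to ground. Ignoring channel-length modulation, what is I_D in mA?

I_D = 3.42 mA

V_SG = V_DD − V_G = 5.22 − 3.08 = 2.14 V, so V_ov = 2.14 − 0.97 = 1.17 V.
Assume saturation: I_D = ½ k_p V_ov² = 0.5 × 5 × 1.17² = 3.42 mA, giving V_SD = V_DD − I_D R_D = 5.22 − 3.42 × 0.448 = 3.69 V.
V_SD = 3.69 V ≥ V_ov = 1.17 V, confirming saturation.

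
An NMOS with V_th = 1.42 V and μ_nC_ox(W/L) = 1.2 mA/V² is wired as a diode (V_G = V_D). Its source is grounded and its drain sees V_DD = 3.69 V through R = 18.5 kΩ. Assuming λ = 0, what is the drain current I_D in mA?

With gate tied to drain, V_GS = V_DS ≥ V_GS − V_th, so the device is in saturation.
KCL at the drain: ½ k_n (V_GS − V_th)² = (V_DD − V_GS)/R.
Let x = V_GS − 1.42. Then 11.1 x² + x − 2.27 = 0, giving x = 0.409 V (positive root), so V_GS = 1.83 V.
I_D = (V_DD − V_GS)/R = (3.69 − 1.83) / 18.5 = 0.101 mA.

I_D = 0.101 mA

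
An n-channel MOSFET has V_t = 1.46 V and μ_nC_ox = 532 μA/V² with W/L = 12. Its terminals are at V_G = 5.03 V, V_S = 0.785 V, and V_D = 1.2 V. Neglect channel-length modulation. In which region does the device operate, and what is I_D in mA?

Triode; I_D = 6.83 mA

V_GS = V_G − V_S = 5.03 − 0.785 = 4.25 V; V_DS = V_D − V_S = 1.2 − 0.785 = 0.415 V.
k_n = μ_nC_ox · (W/L) = 6.384 mA/V².
V_ov = V_GS − V_t = 4.25 − 1.46 = 2.79 V.
Since V_DS = 0.415 V < V_ov = 2.79 V, the device is in the triode region.
I_D = k_n [V_ov · V_DS − ½ V_DS²] = 6.384 × [2.79 × 0.415 − 0.5 × 0.415²] = 6.83 mA.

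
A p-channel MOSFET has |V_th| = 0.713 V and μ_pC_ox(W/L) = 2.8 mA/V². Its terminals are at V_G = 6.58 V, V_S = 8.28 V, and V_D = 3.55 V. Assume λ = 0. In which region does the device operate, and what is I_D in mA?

V_SG = V_S − V_G = 8.28 − 6.58 = 1.7 V; V_SD = V_S − V_D = 8.28 − 3.55 = 4.73 V.
V_ov = V_SG − |V_th| = 1.7 − 0.713 = 0.987 V.
Since V_SD = 4.73 V ≥ V_ov = 0.987 V, the device is in saturation.
I_D = ½ k_p V_ov² = 0.5 × 2.8 × 0.987² = 1.36 mA.

Saturation; I_D = 1.36 mA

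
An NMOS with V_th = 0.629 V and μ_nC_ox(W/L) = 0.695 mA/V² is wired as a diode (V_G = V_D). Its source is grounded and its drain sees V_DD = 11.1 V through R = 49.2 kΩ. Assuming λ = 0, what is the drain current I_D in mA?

I_D = 0.198 mA

With gate tied to drain, V_GS = V_DS ≥ V_GS − V_th, so the device is in saturation.
KCL at the drain: ½ k_n (V_GS − V_th)² = (V_DD − V_GS)/R.
Let x = V_GS − 0.629. Then 17.1 x² + x − 10.47 = 0, giving x = 0.754 V (positive root), so V_GS = 1.38 V.
I_D = (V_DD − V_GS)/R = (11.1 − 1.38) / 49.2 = 0.198 mA.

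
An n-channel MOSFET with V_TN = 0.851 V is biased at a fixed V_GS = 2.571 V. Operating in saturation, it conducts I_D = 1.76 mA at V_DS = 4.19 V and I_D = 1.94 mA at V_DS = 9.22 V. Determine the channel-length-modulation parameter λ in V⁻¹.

λ = 0.0222 V⁻¹

With V_GS fixed, I_D ∝ (1 + λ V_DS) in saturation, so I_D2/I_D1 = (1 + λ V_DS2)/(1 + λ V_DS1).
1.94/1.76 = 1.102 = (1 + 9.22 λ)/(1 + 4.19 λ).
Solving: λ (I_D1 V_DS2 − I_D2 V_DS1) = I_D2 − I_D1, so λ = (1.94 − 1.76) / (1.76 × 9.22 − 1.94 × 4.19) = 0.18 / 8.1 = 0.0222 V⁻¹.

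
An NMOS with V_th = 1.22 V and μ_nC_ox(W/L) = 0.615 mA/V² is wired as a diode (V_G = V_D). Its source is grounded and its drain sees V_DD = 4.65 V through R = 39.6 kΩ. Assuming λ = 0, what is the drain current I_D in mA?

With gate tied to drain, V_GS = V_DS ≥ V_GS − V_th, so the device is in saturation.
KCL at the drain: ½ k_n (V_GS − V_th)² = (V_DD − V_GS)/R.
Let x = V_GS − 1.22. Then 12.2 x² + x − 3.43 = 0, giving x = 0.491 V (positive root), so V_GS = 1.71 V.
I_D = (V_DD − V_GS)/R = (4.65 − 1.71) / 39.6 = 0.0742 mA.

I_D = 0.0742 mA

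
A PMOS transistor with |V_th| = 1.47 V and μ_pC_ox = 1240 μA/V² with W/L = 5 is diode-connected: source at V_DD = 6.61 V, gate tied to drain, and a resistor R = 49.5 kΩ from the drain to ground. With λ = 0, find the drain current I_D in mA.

I_D = 0.100 mA

With gate tied to drain, V_SG = V_SD ≥ V_SG − |V_th|, so the device is in saturation.
k_p = μ_pC_ox · (W/L) = 6.2 mA/V².
KCL at the drain: ½ k_p (V_SG − |V_th|)² = (V_DD − V_SG)/R.
Let x = V_SG − 1.47. Then 153 x² + x − 5.14 = 0, giving x = 0.18 V (positive root), so V_SG = 1.65 V.
I_D = (V_DD − V_SG)/R = (6.61 − 1.65) / 49.5 = 0.1 mA.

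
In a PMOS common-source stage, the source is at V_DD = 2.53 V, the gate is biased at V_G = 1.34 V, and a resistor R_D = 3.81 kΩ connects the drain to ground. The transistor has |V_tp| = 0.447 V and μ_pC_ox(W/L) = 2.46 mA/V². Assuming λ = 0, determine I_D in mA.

I_D = 0.553 mA

V_SG = V_DD − V_G = 2.53 − 1.34 = 1.19 V, so V_ov = 1.19 − 0.447 = 0.743 V.
Assume saturation: I_D = ½ k_p V_ov² = 0.5 × 2.46 × 0.743² = 0.679 mA, giving V_SD = V_DD − I_D R_D = 2.53 − 0.679 × 3.81 = -0.0571 V.
But -0.0571 V < V_ov = 0.743 V, so the device is actually in triode.
In triode I_D = k_p[V_ov V_SD − ½ V_SD²] and I_D = (V_DD − V_SD)/R_D. Equating: 4.69 V_SD² − 7.964 V_SD + 2.53 = 0, giving V_SD = 0.423 V (the root below V_ov).
I_D = (2.53 − 0.423) / 3.81 = 0.553 mA.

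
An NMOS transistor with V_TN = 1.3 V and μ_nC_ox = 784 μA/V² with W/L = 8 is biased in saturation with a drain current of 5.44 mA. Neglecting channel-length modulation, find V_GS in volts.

k_n = μ_nC_ox · (W/L) = 6.272 mA/V².
In saturation I_D = ½ k_n (V_GS − V_TN)², so V_GS − V_TN = √(2 I_D / k_n) = √(2 × 5.44 / 6.272) = 1.32 V.
V_GS = 1.3 + 1.32 = 2.62 V.

V_GS = 2.62 V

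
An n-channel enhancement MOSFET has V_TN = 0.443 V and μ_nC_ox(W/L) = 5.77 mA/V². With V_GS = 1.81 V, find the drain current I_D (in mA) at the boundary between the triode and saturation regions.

I_D = 5.39 mA

At the boundary V_DS = V_ov = V_GS − V_TN = 1.81 − 0.443 = 1.37 V.
I_D = ½ k_n V_ov² = 0.5 × 5.77 × 1.37² = 5.39 mA.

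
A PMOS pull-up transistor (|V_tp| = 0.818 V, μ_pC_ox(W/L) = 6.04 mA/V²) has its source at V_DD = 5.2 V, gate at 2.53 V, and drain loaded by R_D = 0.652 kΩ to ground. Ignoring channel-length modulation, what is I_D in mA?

I_D = 6.80 mA

V_SG = V_DD − V_G = 5.2 − 2.53 = 2.67 V, so V_ov = 2.67 − 0.818 = 1.85 V.
Assume saturation: I_D = ½ k_p V_ov² = 0.5 × 6.04 × 1.85² = 10.4 mA, giving V_SD = V_DD − I_D R_D = 5.2 − 10.4 × 0.652 = -1.55 V.
But -1.55 V < V_ov = 1.85 V, so the device is actually in triode.
In triode I_D = k_p[V_ov V_SD − ½ V_SD²] and I_D = (V_DD − V_SD)/R_D. Equating: 1.97 V_SD² − 8.293 V_SD + 5.2 = 0, giving V_SD = 0.767 V (the root below V_ov).
I_D = (5.2 − 0.767) / 0.652 = 6.8 mA.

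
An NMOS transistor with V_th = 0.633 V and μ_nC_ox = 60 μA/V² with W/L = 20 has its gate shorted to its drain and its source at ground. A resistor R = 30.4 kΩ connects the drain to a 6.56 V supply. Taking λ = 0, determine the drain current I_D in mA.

With gate tied to drain, V_GS = V_DS ≥ V_GS − V_th, so the device is in saturation.
k_n = μ_nC_ox · (W/L) = 1.2 mA/V².
KCL at the drain: ½ k_n (V_GS − V_th)² = (V_DD − V_GS)/R.
Let x = V_GS − 0.633. Then 18.2 x² + x − 5.927 = 0, giving x = 0.543 V (positive root), so V_GS = 1.18 V.
I_D = (V_DD − V_GS)/R = (6.56 − 1.18) / 30.4 = 0.177 mA.

I_D = 0.177 mA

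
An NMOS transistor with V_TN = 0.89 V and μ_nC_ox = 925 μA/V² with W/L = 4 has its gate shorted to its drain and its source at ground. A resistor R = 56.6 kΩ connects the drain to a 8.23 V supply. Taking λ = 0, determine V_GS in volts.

V_GS = 1.15 V

With gate tied to drain, V_GS = V_DS ≥ V_GS − V_TN, so the device is in saturation.
k_n = μ_nC_ox · (W/L) = 3.7 mA/V².
KCL at the drain: ½ k_n (V_GS − V_TN)² = (V_DD − V_GS)/R.
Let x = V_GS − 0.89. Then 105 x² + x − 7.34 = 0, giving x = 0.26 V (positive root), so V_GS = 1.15 V.
I_D = (V_DD − V_GS)/R = (8.23 − 1.15) / 56.6 = 0.125 mA.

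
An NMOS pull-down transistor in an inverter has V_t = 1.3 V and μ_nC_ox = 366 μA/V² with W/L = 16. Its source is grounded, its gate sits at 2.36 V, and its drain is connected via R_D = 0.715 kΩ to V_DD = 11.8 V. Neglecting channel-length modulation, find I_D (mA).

I_D = 3.29 mA

V_GS = V_G = 2.36 V, so V_ov = 2.36 − 1.3 = 1.06 V.
k_n = μ_nC_ox · (W/L) = 5.856 mA/V².
Assume saturation: I_D = ½ k_n V_ov² = 0.5 × 5.856 × 1.06² = 3.29 mA, giving V_DS = V_DD − I_D R_D = 11.8 − 3.29 × 0.715 = 9.45 V.
V_DS = 9.45 V ≥ V_ov = 1.06 V, confirming saturation.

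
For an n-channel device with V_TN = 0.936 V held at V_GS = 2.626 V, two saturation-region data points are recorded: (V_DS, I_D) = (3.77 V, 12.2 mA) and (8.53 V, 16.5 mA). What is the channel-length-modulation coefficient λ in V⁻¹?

λ = 0.103 V⁻¹

With V_GS fixed, I_D ∝ (1 + λ V_DS) in saturation, so I_D2/I_D1 = (1 + λ V_DS2)/(1 + λ V_DS1).
16.5/12.2 = 1.352 = (1 + 8.53 λ)/(1 + 3.77 λ).
Solving: λ (I_D1 V_DS2 − I_D2 V_DS1) = I_D2 − I_D1, so λ = (16.5 − 12.2) / (12.2 × 8.53 − 16.5 × 3.77) = 4.3 / 41.9 = 0.103 V⁻¹.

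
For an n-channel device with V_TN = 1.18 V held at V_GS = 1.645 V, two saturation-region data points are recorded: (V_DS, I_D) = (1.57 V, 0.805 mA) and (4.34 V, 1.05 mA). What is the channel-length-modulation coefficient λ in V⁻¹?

With V_GS fixed, I_D ∝ (1 + λ V_DS) in saturation, so I_D2/I_D1 = (1 + λ V_DS2)/(1 + λ V_DS1).
1.05/0.805 = 1.304 = (1 + 4.34 λ)/(1 + 1.57 λ).
Solving: λ (I_D1 V_DS2 − I_D2 V_DS1) = I_D2 − I_D1, so λ = (1.05 − 0.805) / (0.805 × 4.34 − 1.05 × 1.57) = 0.245 / 1.85 = 0.133 V⁻¹.

λ = 0.133 V⁻¹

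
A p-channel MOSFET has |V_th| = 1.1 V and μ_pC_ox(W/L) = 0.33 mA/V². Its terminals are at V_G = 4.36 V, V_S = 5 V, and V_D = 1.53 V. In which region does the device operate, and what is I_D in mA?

Cutoff; I_D = 0 mA

V_SG = V_S − V_G = 5 − 4.36 = 0.64 V; V_SD = V_S − V_D = 5 − 1.53 = 3.47 V.
V_SG = 0.64 V < |V_th| = 1.1 V, so the transistor is in cutoff.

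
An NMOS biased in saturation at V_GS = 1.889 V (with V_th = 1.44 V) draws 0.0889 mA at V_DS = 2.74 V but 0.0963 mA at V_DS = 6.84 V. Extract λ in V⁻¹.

With V_GS fixed, I_D ∝ (1 + λ V_DS) in saturation, so I_D2/I_D1 = (1 + λ V_DS2)/(1 + λ V_DS1).
0.0963/0.0889 = 1.083 = (1 + 6.84 λ)/(1 + 2.74 λ).
Solving: λ (I_D1 V_DS2 − I_D2 V_DS1) = I_D2 − I_D1, so λ = (0.0963 − 0.0889) / (0.0889 × 6.84 − 0.0963 × 2.74) = 0.0074 / 0.344 = 0.0215 V⁻¹.

λ = 0.0215 V⁻¹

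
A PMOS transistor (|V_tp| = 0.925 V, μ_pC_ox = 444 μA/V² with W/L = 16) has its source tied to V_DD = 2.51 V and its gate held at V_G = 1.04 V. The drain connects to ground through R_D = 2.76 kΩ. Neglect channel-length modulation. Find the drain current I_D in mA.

I_D = 0.808 mA

V_SG = V_DD − V_G = 2.51 − 1.04 = 1.47 V, so V_ov = 1.47 − 0.925 = 0.545 V.
k_p = μ_pC_ox · (W/L) = 7.104 mA/V².
Assume saturation: I_D = ½ k_p V_ov² = 0.5 × 7.104 × 0.545² = 1.06 mA, giving V_SD = V_DD − I_D R_D = 2.51 − 1.06 × 2.76 = -0.402 V.
But -0.402 V < V_ov = 0.545 V, so the device is actually in triode.
In triode I_D = k_p[V_ov V_SD − ½ V_SD²] and I_D = (V_DD − V_SD)/R_D. Equating: 9.8 V_SD² − 11.69 V_SD + 2.51 = 0, giving V_SD = 0.281 V (the root below V_ov).
I_D = (2.51 − 0.281) / 2.76 = 0.808 mA.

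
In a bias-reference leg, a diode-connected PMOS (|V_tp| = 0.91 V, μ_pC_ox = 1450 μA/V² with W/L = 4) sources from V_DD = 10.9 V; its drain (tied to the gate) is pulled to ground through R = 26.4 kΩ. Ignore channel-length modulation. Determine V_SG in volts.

V_SG = 1.26 V

With gate tied to drain, V_SG = V_SD ≥ V_SG − |V_tp|, so the device is in saturation.
k_p = μ_pC_ox · (W/L) = 5.8 mA/V².
KCL at the drain: ½ k_p (V_SG − |V_tp|)² = (V_DD − V_SG)/R.
Let x = V_SG − 0.91. Then 76.6 x² + x − 9.99 = 0, giving x = 0.355 V (positive root), so V_SG = 1.26 V.
I_D = (V_DD − V_SG)/R = (10.9 − 1.26) / 26.4 = 0.365 mA.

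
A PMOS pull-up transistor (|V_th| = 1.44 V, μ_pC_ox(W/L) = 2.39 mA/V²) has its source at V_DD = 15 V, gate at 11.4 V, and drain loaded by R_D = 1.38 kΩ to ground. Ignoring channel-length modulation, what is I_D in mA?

V_SG = V_DD − V_G = 15 − 11.4 = 3.6 V, so V_ov = 3.6 − 1.44 = 2.16 V.
Assume saturation: I_D = ½ k_p V_ov² = 0.5 × 2.39 × 2.16² = 5.58 mA, giving V_SD = V_DD − I_D R_D = 15 − 5.58 × 1.38 = 7.31 V.
V_SD = 7.31 V ≥ V_ov = 2.16 V, confirming saturation.

I_D = 5.58 mA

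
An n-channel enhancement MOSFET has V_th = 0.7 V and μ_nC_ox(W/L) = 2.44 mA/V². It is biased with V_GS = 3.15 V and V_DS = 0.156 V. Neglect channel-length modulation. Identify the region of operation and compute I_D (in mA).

Triode; I_D = 0.903 mA

V_ov = V_GS − V_th = 3.15 − 0.7 = 2.45 V.
Since V_DS = 0.156 V < V_ov = 2.45 V, the device is in the triode region.
I_D = k_n [V_ov · V_DS − ½ V_DS²] = 2.44 × [2.45 × 0.156 − 0.5 × 0.156²] = 0.903 mA.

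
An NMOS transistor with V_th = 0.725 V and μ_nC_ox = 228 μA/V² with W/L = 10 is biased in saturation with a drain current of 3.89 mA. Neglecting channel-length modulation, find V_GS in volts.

V_GS = 2.57 V

k_n = μ_nC_ox · (W/L) = 2.28 mA/V².
In saturation I_D = ½ k_n (V_GS − V_th)², so V_GS − V_th = √(2 I_D / k_n) = √(2 × 3.89 / 2.28) = 1.85 V.
V_GS = 0.725 + 1.85 = 2.57 V.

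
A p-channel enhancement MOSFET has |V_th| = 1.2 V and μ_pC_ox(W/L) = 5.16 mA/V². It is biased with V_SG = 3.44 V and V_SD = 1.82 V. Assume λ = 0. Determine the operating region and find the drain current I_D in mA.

Triode; I_D = 12.5 mA

V_ov = V_SG − |V_th| = 3.44 − 1.2 = 2.24 V.
Since V_SD = 1.82 V < V_ov = 2.24 V, the device is in the triode region.
I_D = k_p [V_ov · V_SD − ½ V_SD²] = 5.16 × [2.24 × 1.82 − 0.5 × 1.82²] = 12.5 mA.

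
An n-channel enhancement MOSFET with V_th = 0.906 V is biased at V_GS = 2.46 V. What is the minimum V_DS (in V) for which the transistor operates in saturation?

V_DS,sat = 1.55 V

The boundary between triode and saturation is V_DS = V_GS − V_th = V_ov.
V_ov = 2.46 − 0.906 = 1.55 V.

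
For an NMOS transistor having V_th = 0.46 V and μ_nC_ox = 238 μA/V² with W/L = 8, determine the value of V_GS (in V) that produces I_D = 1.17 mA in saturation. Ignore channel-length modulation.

V_GS = 1.57 V

k_n = μ_nC_ox · (W/L) = 1.904 mA/V².
In saturation I_D = ½ k_n (V_GS − V_th)², so V_GS − V_th = √(2 I_D / k_n) = √(2 × 1.17 / 1.904) = 1.11 V.
V_GS = 0.46 + 1.11 = 1.57 V.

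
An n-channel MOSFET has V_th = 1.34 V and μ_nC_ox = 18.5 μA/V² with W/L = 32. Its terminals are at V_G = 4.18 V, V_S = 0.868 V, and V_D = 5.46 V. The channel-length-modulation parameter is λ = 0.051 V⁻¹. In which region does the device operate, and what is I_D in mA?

V_GS = V_G − V_S = 4.18 − 0.868 = 3.31 V; V_DS = V_D − V_S = 5.46 − 0.868 = 4.59 V.
k_n = μ_nC_ox · (W/L) = 0.592 mA/V².
V_ov = V_GS − V_th = 3.31 − 1.34 = 1.97 V.
Since V_DS = 4.59 V ≥ V_ov = 1.97 V, the device is in saturation.
I_D = ½ k_n V_ov² (1 + λ V_DS) = 0.5 × 0.592 × 1.97² × (1 + 0.051 × 4.59) = 1.42 mA.

Saturation; I_D = 1.42 mA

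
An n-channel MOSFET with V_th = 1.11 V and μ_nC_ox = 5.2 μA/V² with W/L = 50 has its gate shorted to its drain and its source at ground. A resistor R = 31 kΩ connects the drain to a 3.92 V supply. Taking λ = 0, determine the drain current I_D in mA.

With gate tied to drain, V_GS = V_DS ≥ V_GS − V_th, so the device is in saturation.
k_n = μ_nC_ox · (W/L) = 0.26 mA/V².
KCL at the drain: ½ k_n (V_GS − V_th)² = (V_DD − V_GS)/R.
Let x = V_GS − 1.11. Then 4.03 x² + x − 2.81 = 0, giving x = 0.72 V (positive root), so V_GS = 1.83 V.
I_D = (V_DD − V_GS)/R = (3.92 − 1.83) / 31 = 0.0674 mA.

I_D = 0.0674 mA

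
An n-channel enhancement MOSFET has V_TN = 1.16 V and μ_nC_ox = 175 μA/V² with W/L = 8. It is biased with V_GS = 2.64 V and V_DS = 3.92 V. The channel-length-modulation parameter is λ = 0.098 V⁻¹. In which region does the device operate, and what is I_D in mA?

Saturation; I_D = 2.12 mA

k_n = μ_nC_ox · (W/L) = 1.4 mA/V².
V_ov = V_GS − V_TN = 2.64 − 1.16 = 1.48 V.
Since V_DS = 3.92 V ≥ V_ov = 1.48 V, the device is in saturation.
I_D = ½ k_n V_ov² (1 + λ V_DS) = 0.5 × 1.4 × 1.48² × (1 + 0.098 × 3.92) = 2.12 mA.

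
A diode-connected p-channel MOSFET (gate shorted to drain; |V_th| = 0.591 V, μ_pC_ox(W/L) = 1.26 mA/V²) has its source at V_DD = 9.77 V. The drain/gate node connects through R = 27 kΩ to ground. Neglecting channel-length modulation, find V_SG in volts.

V_SG = 1.30 V

With gate tied to drain, V_SG = V_SD ≥ V_SG − |V_th|, so the device is in saturation.
KCL at the drain: ½ k_p (V_SG − |V_th|)² = (V_DD − V_SG)/R.
Let x = V_SG − 0.591. Then 17 x² + x − 9.179 = 0, giving x = 0.706 V (positive root), so V_SG = 1.3 V.
I_D = (V_DD − V_SG)/R = (9.77 − 1.3) / 27 = 0.314 mA.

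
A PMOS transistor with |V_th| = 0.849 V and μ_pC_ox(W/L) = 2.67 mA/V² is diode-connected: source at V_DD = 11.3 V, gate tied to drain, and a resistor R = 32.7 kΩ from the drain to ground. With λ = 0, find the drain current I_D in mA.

I_D = 0.305 mA

With gate tied to drain, V_SG = V_SD ≥ V_SG − |V_th|, so the device is in saturation.
KCL at the drain: ½ k_p (V_SG − |V_th|)² = (V_DD − V_SG)/R.
Let x = V_SG − 0.849. Then 43.7 x² + x − 10.45 = 0, giving x = 0.478 V (positive root), so V_SG = 1.33 V.
I_D = (V_DD − V_SG)/R = (11.3 − 1.33) / 32.7 = 0.305 mA.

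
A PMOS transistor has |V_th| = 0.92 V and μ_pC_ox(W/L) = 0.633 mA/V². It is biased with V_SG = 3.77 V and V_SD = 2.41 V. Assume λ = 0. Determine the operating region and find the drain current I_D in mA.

V_ov = V_SG − |V_th| = 3.77 − 0.92 = 2.85 V.
Since V_SD = 2.41 V < V_ov = 2.85 V, the device is in the triode region.
I_D = k_p [V_ov · V_SD − ½ V_SD²] = 0.633 × [2.85 × 2.41 − 0.5 × 2.41²] = 2.51 mA.

Triode; I_D = 2.51 mA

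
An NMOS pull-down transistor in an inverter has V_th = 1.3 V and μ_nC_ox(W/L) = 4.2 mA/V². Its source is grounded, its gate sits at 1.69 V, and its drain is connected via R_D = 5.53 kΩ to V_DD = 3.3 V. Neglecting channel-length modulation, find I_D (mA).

V_GS = V_G = 1.69 V, so V_ov = 1.69 − 1.3 = 0.39 V.
Assume saturation: I_D = ½ k_n V_ov² = 0.5 × 4.2 × 0.39² = 0.319 mA, giving V_DS = V_DD − I_D R_D = 3.3 − 0.319 × 5.53 = 1.53 V.
V_DS = 1.53 V ≥ V_ov = 0.39 V, confirming saturation.

I_D = 0.319 mA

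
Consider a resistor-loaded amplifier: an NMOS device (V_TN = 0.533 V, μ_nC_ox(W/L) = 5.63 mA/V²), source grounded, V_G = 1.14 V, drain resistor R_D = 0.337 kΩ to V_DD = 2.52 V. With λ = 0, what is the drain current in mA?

I_D = 1.04 mA

V_GS = V_G = 1.14 V, so V_ov = 1.14 − 0.533 = 0.607 V.
Assume saturation: I_D = ½ k_n V_ov² = 0.5 × 5.63 × 0.607² = 1.04 mA, giving V_DS = V_DD − I_D R_D = 2.52 − 1.04 × 0.337 = 2.17 V.
V_DS = 2.17 V ≥ V_ov = 0.607 V, confirming saturation.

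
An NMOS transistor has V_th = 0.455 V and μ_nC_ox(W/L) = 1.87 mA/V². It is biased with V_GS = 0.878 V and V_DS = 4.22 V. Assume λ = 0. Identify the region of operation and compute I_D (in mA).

V_ov = V_GS − V_th = 0.878 − 0.455 = 0.423 V.
Since V_DS = 4.22 V ≥ V_ov = 0.423 V, the device is in saturation.
I_D = ½ k_n V_ov² = 0.5 × 1.87 × 0.423² = 0.167 mA.

Saturation; I_D = 0.167 mA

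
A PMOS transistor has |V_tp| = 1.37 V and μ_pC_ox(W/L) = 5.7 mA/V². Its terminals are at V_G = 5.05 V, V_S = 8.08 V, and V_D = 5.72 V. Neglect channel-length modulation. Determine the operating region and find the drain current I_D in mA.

Saturation; I_D = 7.85 mA

V_SG = V_S − V_G = 8.08 − 5.05 = 3.03 V; V_SD = V_S − V_D = 8.08 − 5.72 = 2.36 V.
V_ov = V_SG − |V_tp| = 3.03 − 1.37 = 1.66 V.
Since V_SD = 2.36 V ≥ V_ov = 1.66 V, the device is in saturation.
I_D = ½ k_p V_ov² = 0.5 × 5.7 × 1.66² = 7.85 mA.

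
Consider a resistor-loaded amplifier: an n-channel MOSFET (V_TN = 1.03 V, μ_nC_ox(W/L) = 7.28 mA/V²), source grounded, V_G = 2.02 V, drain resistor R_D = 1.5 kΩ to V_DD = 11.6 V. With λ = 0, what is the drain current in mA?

I_D = 3.57 mA

V_GS = V_G = 2.02 V, so V_ov = 2.02 − 1.03 = 0.99 V.
Assume saturation: I_D = ½ k_n V_ov² = 0.5 × 7.28 × 0.99² = 3.57 mA, giving V_DS = V_DD − I_D R_D = 11.6 − 3.57 × 1.5 = 6.25 V.
V_DS = 6.25 V ≥ V_ov = 0.99 V, confirming saturation.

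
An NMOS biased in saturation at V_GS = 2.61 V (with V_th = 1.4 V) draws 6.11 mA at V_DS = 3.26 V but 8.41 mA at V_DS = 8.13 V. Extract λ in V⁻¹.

λ = 0.103 V⁻¹

With V_GS fixed, I_D ∝ (1 + λ V_DS) in saturation, so I_D2/I_D1 = (1 + λ V_DS2)/(1 + λ V_DS1).
8.41/6.11 = 1.376 = (1 + 8.13 λ)/(1 + 3.26 λ).
Solving: λ (I_D1 V_DS2 − I_D2 V_DS1) = I_D2 − I_D1, so λ = (8.41 − 6.11) / (6.11 × 8.13 − 8.41 × 3.26) = 2.3 / 22.3 = 0.103 V⁻¹.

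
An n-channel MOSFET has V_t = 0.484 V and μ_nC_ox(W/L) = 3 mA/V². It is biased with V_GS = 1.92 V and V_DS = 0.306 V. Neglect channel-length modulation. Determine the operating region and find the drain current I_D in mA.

Triode; I_D = 1.18 mA

V_ov = V_GS − V_t = 1.92 − 0.484 = 1.44 V.
Since V_DS = 0.306 V < V_ov = 1.44 V, the device is in the triode region.
I_D = k_n [V_ov · V_DS − ½ V_DS²] = 3 × [1.44 × 0.306 − 0.5 × 0.306²] = 1.18 mA.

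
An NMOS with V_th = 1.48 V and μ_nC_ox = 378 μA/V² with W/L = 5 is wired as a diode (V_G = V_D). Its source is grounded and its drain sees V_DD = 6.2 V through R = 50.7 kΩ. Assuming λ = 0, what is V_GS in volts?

With gate tied to drain, V_GS = V_DS ≥ V_GS − V_th, so the device is in saturation.
k_n = μ_nC_ox · (W/L) = 1.89 mA/V².
KCL at the drain: ½ k_n (V_GS − V_th)² = (V_DD − V_GS)/R.
Let x = V_GS − 1.48. Then 47.9 x² + x − 4.72 = 0, giving x = 0.304 V (positive root), so V_GS = 1.78 V.
I_D = (V_DD − V_GS)/R = (6.2 − 1.78) / 50.7 = 0.0871 mA.

V_GS = 1.78 V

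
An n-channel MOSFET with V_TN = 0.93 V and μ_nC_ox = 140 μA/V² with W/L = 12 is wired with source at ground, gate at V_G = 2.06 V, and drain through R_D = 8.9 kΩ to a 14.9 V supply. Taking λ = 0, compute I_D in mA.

V_GS = V_G = 2.06 V, so V_ov = 2.06 − 0.93 = 1.13 V.
k_n = μ_nC_ox · (W/L) = 1.68 mA/V².
Assume saturation: I_D = ½ k_n V_ov² = 0.5 × 1.68 × 1.13² = 1.07 mA, giving V_DS = V_DD − I_D R_D = 14.9 − 1.07 × 8.9 = 5.35 V.
V_DS = 5.35 V ≥ V_ov = 1.13 V, confirming saturation.

I_D = 1.07 mA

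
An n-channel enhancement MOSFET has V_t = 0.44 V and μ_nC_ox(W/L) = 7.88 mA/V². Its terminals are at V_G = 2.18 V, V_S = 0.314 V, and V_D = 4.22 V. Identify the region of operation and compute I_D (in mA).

V_GS = V_G − V_S = 2.18 − 0.314 = 1.87 V; V_DS = V_D − V_S = 4.22 − 0.314 = 3.91 V.
V_ov = V_GS − V_t = 1.87 − 0.44 = 1.43 V.
Since V_DS = 3.91 V ≥ V_ov = 1.43 V, the device is in saturation.
I_D = ½ k_n V_ov² = 0.5 × 7.88 × 1.43² = 8.01 mA.

Saturation; I_D = 8.01 mA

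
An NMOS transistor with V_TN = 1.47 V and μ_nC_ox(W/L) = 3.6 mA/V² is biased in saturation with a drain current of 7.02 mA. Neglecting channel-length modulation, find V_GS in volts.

V_GS = 3.44 V

In saturation I_D = ½ k_n (V_GS − V_TN)², so V_GS − V_TN = √(2 I_D / k_n) = √(2 × 7.02 / 3.6) = 1.97 V.
V_GS = 1.47 + 1.97 = 3.44 V.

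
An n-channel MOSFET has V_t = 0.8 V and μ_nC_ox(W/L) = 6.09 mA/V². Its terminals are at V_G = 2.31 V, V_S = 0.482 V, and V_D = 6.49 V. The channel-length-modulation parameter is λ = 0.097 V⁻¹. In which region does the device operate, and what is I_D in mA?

V_GS = V_G − V_S = 2.31 − 0.482 = 1.83 V; V_DS = V_D − V_S = 6.49 − 0.482 = 6.01 V.
V_ov = V_GS − V_t = 1.83 − 0.8 = 1.03 V.
Since V_DS = 6.01 V ≥ V_ov = 1.03 V, the device is in saturation.
I_D = ½ k_n V_ov² (1 + λ V_DS) = 0.5 × 6.09 × 1.03² × (1 + 0.097 × 6.01) = 5.09 mA.

Saturation; I_D = 5.09 mA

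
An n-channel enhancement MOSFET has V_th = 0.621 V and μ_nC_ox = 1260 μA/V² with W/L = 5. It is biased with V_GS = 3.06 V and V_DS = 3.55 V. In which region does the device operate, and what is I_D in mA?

k_n = μ_nC_ox · (W/L) = 6.3 mA/V².
V_ov = V_GS − V_th = 3.06 − 0.621 = 2.44 V.
Since V_DS = 3.55 V ≥ V_ov = 2.44 V, the device is in saturation.
I_D = ½ k_n V_ov² = 0.5 × 6.3 × 2.44² = 18.7 mA.

Saturation; I_D = 18.7 mA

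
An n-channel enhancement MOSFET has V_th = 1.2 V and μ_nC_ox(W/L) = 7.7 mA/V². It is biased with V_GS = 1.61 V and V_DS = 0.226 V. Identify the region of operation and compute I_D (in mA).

V_ov = V_GS − V_th = 1.61 − 1.2 = 0.41 V.
Since V_DS = 0.226 V < V_ov = 0.41 V, the device is in the triode region.
I_D = k_n [V_ov · V_DS − ½ V_DS²] = 7.7 × [0.41 × 0.226 − 0.5 × 0.226²] = 0.517 mA.

Triode; I_D = 0.517 mA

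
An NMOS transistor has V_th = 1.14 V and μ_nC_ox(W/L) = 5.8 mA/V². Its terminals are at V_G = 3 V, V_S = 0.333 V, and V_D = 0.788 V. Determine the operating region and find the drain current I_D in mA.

V_GS = V_G − V_S = 3 − 0.333 = 2.67 V; V_DS = V_D − V_S = 0.788 − 0.333 = 0.455 V.
V_ov = V_GS − V_th = 2.67 − 1.14 = 1.53 V.
Since V_DS = 0.455 V < V_ov = 1.53 V, the device is in the triode region.
I_D = k_n [V_ov · V_DS − ½ V_DS²] = 5.8 × [1.53 × 0.455 − 0.5 × 0.455²] = 3.43 mA.

Triode; I_D = 3.43 mA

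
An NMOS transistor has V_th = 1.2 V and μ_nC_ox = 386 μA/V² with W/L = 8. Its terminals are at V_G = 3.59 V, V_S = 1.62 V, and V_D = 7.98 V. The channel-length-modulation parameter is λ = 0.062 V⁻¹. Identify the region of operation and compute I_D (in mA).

Saturation; I_D = 1.28 mA

V_GS = V_G − V_S = 3.59 − 1.62 = 1.97 V; V_DS = V_D − V_S = 7.98 − 1.62 = 6.36 V.
k_n = μ_nC_ox · (W/L) = 3.088 mA/V².
V_ov = V_GS − V_th = 1.97 − 1.2 = 0.77 V.
Since V_DS = 6.36 V ≥ V_ov = 0.77 V, the device is in saturation.
I_D = ½ k_n V_ov² (1 + λ V_DS) = 0.5 × 3.088 × 0.77² × (1 + 0.062 × 6.36) = 1.28 mA.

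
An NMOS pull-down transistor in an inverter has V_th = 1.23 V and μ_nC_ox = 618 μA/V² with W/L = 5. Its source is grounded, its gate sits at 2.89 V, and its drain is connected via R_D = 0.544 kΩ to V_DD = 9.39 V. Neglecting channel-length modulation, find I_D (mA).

V_GS = V_G = 2.89 V, so V_ov = 2.89 − 1.23 = 1.66 V.
k_n = μ_nC_ox · (W/L) = 3.09 mA/V².
Assume saturation: I_D = ½ k_n V_ov² = 0.5 × 3.09 × 1.66² = 4.26 mA, giving V_DS = V_DD − I_D R_D = 9.39 − 4.26 × 0.544 = 7.07 V.
V_DS = 7.07 V ≥ V_ov = 1.66 V, confirming saturation.

I_D = 4.26 mA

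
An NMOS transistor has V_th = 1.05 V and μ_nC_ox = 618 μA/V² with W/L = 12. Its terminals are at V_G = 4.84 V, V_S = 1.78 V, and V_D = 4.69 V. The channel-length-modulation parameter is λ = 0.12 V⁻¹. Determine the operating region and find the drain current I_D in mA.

Saturation; I_D = 20.2 mA

V_GS = V_G − V_S = 4.84 − 1.78 = 3.06 V; V_DS = V_D − V_S = 4.69 − 1.78 = 2.91 V.
k_n = μ_nC_ox · (W/L) = 7.416 mA/V².
V_ov = V_GS − V_th = 3.06 − 1.05 = 2.01 V.
Since V_DS = 2.91 V ≥ V_ov = 2.01 V, the device is in saturation.
I_D = ½ k_n V_ov² (1 + λ V_DS) = 0.5 × 7.416 × 2.01² × (1 + 0.12 × 2.91) = 20.2 mA.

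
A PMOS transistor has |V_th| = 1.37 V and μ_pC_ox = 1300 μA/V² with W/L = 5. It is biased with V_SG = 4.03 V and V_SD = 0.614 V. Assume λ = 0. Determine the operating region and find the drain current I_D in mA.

k_p = μ_pC_ox · (W/L) = 6.5 mA/V².
V_ov = V_SG − |V_th| = 4.03 − 1.37 = 2.66 V.
Since V_SD = 0.614 V < V_ov = 2.66 V, the device is in the triode region.
I_D = k_p [V_ov · V_SD − ½ V_SD²] = 6.5 × [2.66 × 0.614 − 0.5 × 0.614²] = 9.39 mA.

Triode; I_D = 9.39 mA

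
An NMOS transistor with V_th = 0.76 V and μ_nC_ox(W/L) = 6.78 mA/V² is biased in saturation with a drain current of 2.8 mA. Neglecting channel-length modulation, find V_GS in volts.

V_GS = 1.67 V

In saturation I_D = ½ k_n (V_GS − V_th)², so V_GS − V_th = √(2 I_D / k_n) = √(2 × 2.8 / 6.78) = 0.909 V.
V_GS = 0.76 + 0.909 = 1.67 V.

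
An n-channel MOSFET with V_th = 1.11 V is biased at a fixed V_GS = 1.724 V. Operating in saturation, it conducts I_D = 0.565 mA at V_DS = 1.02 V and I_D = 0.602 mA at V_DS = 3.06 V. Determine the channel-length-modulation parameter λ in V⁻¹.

λ = 0.0332 V⁻¹

With V_GS fixed, I_D ∝ (1 + λ V_DS) in saturation, so I_D2/I_D1 = (1 + λ V_DS2)/(1 + λ V_DS1).
0.602/0.565 = 1.065 = (1 + 3.06 λ)/(1 + 1.02 λ).
Solving: λ (I_D1 V_DS2 − I_D2 V_DS1) = I_D2 − I_D1, so λ = (0.602 − 0.565) / (0.565 × 3.06 − 0.602 × 1.02) = 0.037 / 1.11 = 0.0332 V⁻¹.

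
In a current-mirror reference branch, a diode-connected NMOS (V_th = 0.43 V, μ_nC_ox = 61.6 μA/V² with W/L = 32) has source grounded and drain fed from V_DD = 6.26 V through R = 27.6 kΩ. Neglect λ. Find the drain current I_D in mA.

With gate tied to drain, V_GS = V_DS ≥ V_GS − V_th, so the device is in saturation.
k_n = μ_nC_ox · (W/L) = 1.971 mA/V².
KCL at the drain: ½ k_n (V_GS − V_th)² = (V_DD − V_GS)/R.
Let x = V_GS − 0.43. Then 27.2 x² + x − 5.83 = 0, giving x = 0.445 V (positive root), so V_GS = 0.875 V.
I_D = (V_DD − V_GS)/R = (6.26 − 0.875) / 27.6 = 0.195 mA.

I_D = 0.195 mA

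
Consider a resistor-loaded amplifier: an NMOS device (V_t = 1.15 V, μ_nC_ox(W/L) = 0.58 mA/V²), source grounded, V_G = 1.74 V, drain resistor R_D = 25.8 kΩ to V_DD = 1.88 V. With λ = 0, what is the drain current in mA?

V_GS = V_G = 1.74 V, so V_ov = 1.74 − 1.15 = 0.59 V.
Assume saturation: I_D = ½ k_n V_ov² = 0.5 × 0.58 × 0.59² = 0.101 mA, giving V_DS = V_DD − I_D R_D = 1.88 − 0.101 × 25.8 = -0.724 V.
But -0.724 V < V_ov = 0.59 V, so the device is actually in triode.
In triode I_D = k_n[V_ov V_DS − ½ V_DS²] and I_D = (V_DD − V_DS)/R_D. Equating: 7.48 V_DS² − 9.829 V_DS + 1.88 = 0, giving V_DS = 0.232 V (the root below V_ov).
I_D = (1.88 − 0.232) / 25.8 = 0.0639 mA.

I_D = 0.0639 mA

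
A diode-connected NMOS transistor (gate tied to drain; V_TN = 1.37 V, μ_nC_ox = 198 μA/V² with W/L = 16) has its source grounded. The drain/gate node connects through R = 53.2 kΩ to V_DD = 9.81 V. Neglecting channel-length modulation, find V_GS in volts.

With gate tied to drain, V_GS = V_DS ≥ V_GS − V_TN, so the device is in saturation.
k_n = μ_nC_ox · (W/L) = 3.168 mA/V².
KCL at the drain: ½ k_n (V_GS − V_TN)² = (V_DD − V_GS)/R.
Let x = V_GS − 1.37. Then 84.3 x² + x − 8.44 = 0, giving x = 0.311 V (positive root), so V_GS = 1.68 V.
I_D = (V_DD − V_GS)/R = (9.81 − 1.68) / 53.2 = 0.153 mA.

V_GS = 1.68 V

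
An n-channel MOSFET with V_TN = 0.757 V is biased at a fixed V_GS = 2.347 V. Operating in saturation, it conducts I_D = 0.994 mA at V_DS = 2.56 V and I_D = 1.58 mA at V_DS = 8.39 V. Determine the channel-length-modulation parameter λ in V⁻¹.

With V_GS fixed, I_D ∝ (1 + λ V_DS) in saturation, so I_D2/I_D1 = (1 + λ V_DS2)/(1 + λ V_DS1).
1.58/0.994 = 1.59 = (1 + 8.39 λ)/(1 + 2.56 λ).
Solving: λ (I_D1 V_DS2 − I_D2 V_DS1) = I_D2 − I_D1, so λ = (1.58 − 0.994) / (0.994 × 8.39 − 1.58 × 2.56) = 0.586 / 4.29 = 0.136 V⁻¹.

λ = 0.136 V⁻¹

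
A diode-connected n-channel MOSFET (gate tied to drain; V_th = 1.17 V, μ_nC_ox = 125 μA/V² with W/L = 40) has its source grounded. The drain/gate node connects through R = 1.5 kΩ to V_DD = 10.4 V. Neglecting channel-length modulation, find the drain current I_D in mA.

With gate tied to drain, V_GS = V_DS ≥ V_GS − V_th, so the device is in saturation.
k_n = μ_nC_ox · (W/L) = 5 mA/V².
KCL at the drain: ½ k_n (V_GS − V_th)² = (V_DD − V_GS)/R.
Let x = V_GS − 1.17. Then 3.75 x² + x − 9.23 = 0, giving x = 1.44 V (positive root), so V_GS = 2.61 V.
I_D = (V_DD − V_GS)/R = (10.4 − 2.61) / 1.5 = 5.19 mA.

I_D = 5.19 mA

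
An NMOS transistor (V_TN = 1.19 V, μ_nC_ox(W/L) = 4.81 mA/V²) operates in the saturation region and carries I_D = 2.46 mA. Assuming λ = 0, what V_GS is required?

In saturation I_D = ½ k_n (V_GS − V_TN)², so V_GS − V_TN = √(2 I_D / k_n) = √(2 × 2.46 / 4.81) = 1.01 V.
V_GS = 1.19 + 1.01 = 2.2 V.

V_GS = 2.20 V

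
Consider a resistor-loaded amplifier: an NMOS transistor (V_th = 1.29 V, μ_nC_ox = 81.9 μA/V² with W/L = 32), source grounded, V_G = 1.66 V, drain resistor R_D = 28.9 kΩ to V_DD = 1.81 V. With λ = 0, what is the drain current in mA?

V_GS = V_G = 1.66 V, so V_ov = 1.66 − 1.29 = 0.37 V.
k_n = μ_nC_ox · (W/L) = 2.621 mA/V².
Assume saturation: I_D = ½ k_n V_ov² = 0.5 × 2.621 × 0.37² = 0.179 mA, giving V_DS = V_DD − I_D R_D = 1.81 − 0.179 × 28.9 = -3.37 V.
But -3.37 V < V_ov = 0.37 V, so the device is actually in triode.
In triode I_D = k_n[V_ov V_DS − ½ V_DS²] and I_D = (V_DD − V_DS)/R_D. Equating: 37.9 V_DS² − 29.02 V_DS + 1.81 = 0, giving V_DS = 0.0685 V (the root below V_ov).
I_D = (1.81 − 0.0685) / 28.9 = 0.0603 mA.

I_D = 0.0603 mA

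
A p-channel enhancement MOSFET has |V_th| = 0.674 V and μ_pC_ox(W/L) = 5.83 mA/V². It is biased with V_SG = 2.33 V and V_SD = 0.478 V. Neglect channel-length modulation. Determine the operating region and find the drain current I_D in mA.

Triode; I_D = 3.95 mA

V_ov = V_SG − |V_th| = 2.33 − 0.674 = 1.66 V.
Since V_SD = 0.478 V < V_ov = 1.66 V, the device is in the triode region.
I_D = k_p [V_ov · V_SD − ½ V_SD²] = 5.83 × [1.66 × 0.478 − 0.5 × 0.478²] = 3.95 mA.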